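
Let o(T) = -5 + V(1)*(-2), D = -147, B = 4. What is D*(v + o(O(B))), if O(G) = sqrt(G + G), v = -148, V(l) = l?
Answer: 22785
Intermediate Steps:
O(G) = sqrt(2)*sqrt(G) (O(G) = sqrt(2*G) = sqrt(2)*sqrt(G))
o(T) = -7 (o(T) = -5 + 1*(-2) = -5 - 2 = -7)
D*(v + o(O(B))) = -147*(-148 - 7) = -147*(-155) = 22785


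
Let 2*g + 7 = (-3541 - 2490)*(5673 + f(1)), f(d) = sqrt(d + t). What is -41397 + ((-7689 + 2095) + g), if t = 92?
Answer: -17153926 - 6031*sqrt(93)/2 ≈ -1.7183e+7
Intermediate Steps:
f(d) = sqrt(92 + d) (f(d) = sqrt(d + 92) = sqrt(92 + d))
g = -17106935 - 6031*sqrt(93)/2 (g = -7/2 + ((-3541 - 2490)*(5673 + sqrt(92 + 1)))/2 = -7/2 + (-6031*(5673 + sqrt(93)))/2 = -7/2 + (-34213863 - 6031*sqrt(93))/2 = -7/2 + (-34213863/2 - 6031*sqrt(93)/2) = -17106935 - 6031*sqrt(93)/2 ≈ -1.7136e+7)
-41397 + ((-7689 + 2095) + g) = -41397 + ((-7689 + 2095) + (-17106935 - 6031*sqrt(93)/2)) = -41397 + (-5594 + (-17106935 - 6031*sqrt(93)/2)) = -41397 + (-17112529 - 6031*sqrt(93)/2) = -17153926 - 6031*sqrt(93)/2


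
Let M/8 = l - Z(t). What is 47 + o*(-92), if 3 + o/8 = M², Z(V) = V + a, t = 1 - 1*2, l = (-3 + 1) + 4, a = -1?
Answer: -751409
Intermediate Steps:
l = 2 (l = -2 + 4 = 2)
t = -1 (t = 1 - 2 = -1)
Z(V) = -1 + V (Z(V) = V - 1 = -1 + V)
M = 32 (M = 8*(2 - (-1 - 1)) = 8*(2 - 1*(-2)) = 8*(2 + 2) = 8*4 = 32)
o = 8168 (o = -24 + 8*32² = -24 + 8*1024 = -24 + 8192 = 8168)
47 + o*(-92) = 47 + 8168*(-92) = 47 - 751456 = -751409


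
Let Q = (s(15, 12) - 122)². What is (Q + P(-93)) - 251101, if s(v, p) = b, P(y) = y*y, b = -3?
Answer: -226827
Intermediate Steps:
P(y) = y²
s(v, p) = -3
Q = 15625 (Q = (-3 - 122)² = (-125)² = 15625)
(Q + P(-93)) - 251101 = (15625 + (-93)²) - 251101 = (15625 + 8649) - 251101 = 24274 - 251101 = -226827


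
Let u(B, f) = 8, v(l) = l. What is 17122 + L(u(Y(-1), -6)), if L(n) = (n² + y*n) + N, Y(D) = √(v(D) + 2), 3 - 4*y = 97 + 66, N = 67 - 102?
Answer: 16831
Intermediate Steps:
N = -35
y = -40 (y = ¾ - (97 + 66)/4 = ¾ - ¼*163 = ¾ - 163/4 = -40)
Y(D) = √(2 + D) (Y(D) = √(D + 2) = √(2 + D))
L(n) = -35 + n² - 40*n (L(n) = (n² - 40*n) - 35 = -35 + n² - 40*n)
17122 + L(u(Y(-1), -6)) = 17122 + (-35 + 8² - 40*8) = 17122 + (-35 + 64 - 320) = 17122 - 291 = 16831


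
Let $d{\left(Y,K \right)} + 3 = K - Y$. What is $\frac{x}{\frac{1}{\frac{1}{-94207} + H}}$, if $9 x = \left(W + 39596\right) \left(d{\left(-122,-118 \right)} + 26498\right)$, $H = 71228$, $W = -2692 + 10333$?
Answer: $\frac{2799783581290758095}{282621} \approx 9.9065 \cdot 10^{12}$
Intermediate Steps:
$d{\left(Y,K \right)} = -3 + K - Y$ ($d{\left(Y,K \right)} = -3 + \left(K - Y\right) = -3 + K - Y$)
$W = 7641$
$x = \frac{417244421}{3}$ ($x = \frac{\left(7641 + 39596\right) \left(\left(-3 - 118 - -122\right) + 26498\right)}{9} = \frac{47237 \left(\left(-3 - 118 + 122\right) + 26498\right)}{9} = \frac{47237 \left(1 + 26498\right)}{9} = \frac{47237 \cdot 26499}{9} = \frac{1}{9} \cdot 1251733263 = \frac{417244421}{3} \approx 1.3908 \cdot 10^{8}$)
$\frac{x}{\frac{1}{\frac{1}{-94207} + H}} = \frac{417244421}{3 \frac{1}{\frac{1}{-94207} + 71228}} = \frac{417244421}{3 \frac{1}{- \frac{1}{94207} + 71228}} = \frac{417244421}{3 \frac{1}{\frac{6710176195}{94207}}} = \frac{417244421}{3 \cdot \frac{94207}{6710176195}} = \frac{417244421}{3} \cdot \frac{6710176195}{94207} = \frac{2799783581290758095}{282621}$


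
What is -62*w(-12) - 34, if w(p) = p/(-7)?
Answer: -982/7 ≈ -140.29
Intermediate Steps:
w(p) = -p/7 (w(p) = p*(-⅐) = -p/7)
-62*w(-12) - 34 = -(-62)*(-12)/7 - 34 = -62*12/7 - 34 = -744/7 - 34 = -982/7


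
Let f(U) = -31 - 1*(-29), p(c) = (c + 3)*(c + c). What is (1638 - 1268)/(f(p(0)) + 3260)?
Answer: 185/1629 ≈ 0.11357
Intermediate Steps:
p(c) = 2*c*(3 + c) (p(c) = (3 + c)*(2*c) = 2*c*(3 + c))
f(U) = -2 (f(U) = -31 + 29 = -2)
(1638 - 1268)/(f(p(0)) + 3260) = (1638 - 1268)/(-2 + 3260) = 370/3258 = 370*(1/3258) = 185/1629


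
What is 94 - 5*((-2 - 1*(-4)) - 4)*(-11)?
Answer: -16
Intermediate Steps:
94 - 5*((-2 - 1*(-4)) - 4)*(-11) = 94 - 5*((-2 + 4) - 4)*(-11) = 94 - 5*(2 - 4)*(-11) = 94 - 5*(-2)*(-11) = 94 + 10*(-11) = 94 - 110 = -16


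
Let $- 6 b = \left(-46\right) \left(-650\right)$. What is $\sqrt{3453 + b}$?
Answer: $\frac{i \sqrt{13773}}{3} \approx 39.12 i$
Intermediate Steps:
$b = - \frac{14950}{3}$ ($b = - \frac{\left(-46\right) \left(-650\right)}{6} = \left(- \frac{1}{6}\right) 29900 = - \frac{14950}{3} \approx -4983.3$)
$\sqrt{3453 + b} = \sqrt{3453 - \frac{14950}{3}} = \sqrt{- \frac{4591}{3}} = \frac{i \sqrt{13773}}{3}$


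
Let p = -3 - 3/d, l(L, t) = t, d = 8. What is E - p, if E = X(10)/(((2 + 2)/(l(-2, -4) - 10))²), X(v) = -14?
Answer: -1345/8 ≈ -168.13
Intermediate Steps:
p = -27/8 (p = -3 - 3/8 = -27/8 ≈ -3.3750)
E = -343/2 (E = -14*(-4 - 10)²/(2 + 2)² = -14/((4/(-14))²) = -14/((4*(-1/14))²) = -14/((-2/7)²) = -14/4/49 = -14*49/4 = -343/2 ≈ -171.50)
E - p = -343/2 - 1*(-27/8) = -343/2 + 27/8 = -1345/8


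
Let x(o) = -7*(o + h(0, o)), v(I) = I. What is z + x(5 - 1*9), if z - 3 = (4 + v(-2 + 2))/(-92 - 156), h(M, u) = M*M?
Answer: 1921/62 ≈ 30.984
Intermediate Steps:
h(M, u) = M²
x(o) = -7*o (x(o) = -7*(o + 0²) = -7*(o + 0) = -7*o)
z = 185/62 (z = 3 + (4 + (-2 + 2))/(-92 - 156) = 3 + (4 + 0)/(-248) = 3 + 4*(-1/248) = 3 - 1/62 = 185/62 ≈ 2.9839)
z + x(5 - 1*9) = 185/62 - 7*(5 - 1*9) = 185/62 - 7*(5 - 9) = 185/62 - 7*(-4) = 185/62 + 28 = 1921/62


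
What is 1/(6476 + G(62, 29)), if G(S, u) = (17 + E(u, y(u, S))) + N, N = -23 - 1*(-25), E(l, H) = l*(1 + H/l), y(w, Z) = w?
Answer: 1/6553 ≈ 0.00015260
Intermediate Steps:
N = 2 (N = -23 + 25 = 2)
G(S, u) = 19 + 2*u (G(S, u) = (17 + (u + u)) + 2 = (17 + 2*u) + 2 = 19 + 2*u)
1/(6476 + G(62, 29)) = 1/(6476 + (19 + 2*29)) = 1/(6476 + (19 + 58)) = 1/(6476 + 77) = 1/6553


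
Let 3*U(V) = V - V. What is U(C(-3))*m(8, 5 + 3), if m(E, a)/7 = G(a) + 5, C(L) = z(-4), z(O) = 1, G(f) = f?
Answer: 0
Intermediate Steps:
C(L) = 1
U(V) = 0 (U(V) = (V - V)/3 = (1/3)*0 = 0)
m(E, a) = 35 + 7*a (m(E, a) = 7*(a + 5) = 7*(5 + a) = 35 + 7*a)
U(C(-3))*m(8, 5 + 3) = 0*(35 + 7*(5 + 3)) = 0*(35 + 7*8) = 0*(35 + 56) = 0*91 = 0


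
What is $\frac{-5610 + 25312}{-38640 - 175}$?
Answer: $- \frac{19702}{38815} \approx -0.50759$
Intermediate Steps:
$\frac{-5610 + 25312}{-38640 - 175} = \frac{19702}{-38815} = 19702 \left(- \frac{1}{38815}\right) = - \frac{19702}{38815}$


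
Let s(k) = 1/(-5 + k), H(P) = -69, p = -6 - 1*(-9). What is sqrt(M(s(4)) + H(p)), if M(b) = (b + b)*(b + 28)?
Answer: I*sqrt(123) ≈ 11.091*I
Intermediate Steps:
p = 3 (p = -6 + 9 = 3)
M(b) = 2*b*(28 + b) (M(b) = (2*b)*(28 + b) = 2*b*(28 + b))
sqrt(M(s(4)) + H(p)) = sqrt(2*(28 + 1/(-5 + 4))/(-5 + 4) - 69) = sqrt(2*(28 + 1/(-1))/(-1) - 69) = sqrt(2*(-1)*(28 - 1) - 69) = sqrt(2*(-1)*27 - 69) = sqrt(-54 - 69) = sqrt(-123) = I*sqrt(123)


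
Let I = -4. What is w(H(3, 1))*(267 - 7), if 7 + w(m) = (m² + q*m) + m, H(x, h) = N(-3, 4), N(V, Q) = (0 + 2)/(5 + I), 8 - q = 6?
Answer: 780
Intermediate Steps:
q = 2 (q = 8 - 1*6 = 8 - 6 = 2)
N(V, Q) = 2 (N(V, Q) = (0 + 2)/(5 - 4) = 2/1 = 2*1 = 2)
H(x, h) = 2
w(m) = -7 + m² + 3*m (w(m) = -7 + ((m² + 2*m) + m) = -7 + (m² + 3*m) = -7 + m² + 3*m)
w(H(3, 1))*(267 - 7) = (-7 + 2² + 3*2)*(267 - 7) = (-7 + 4 + 6)*260 = 3*260 = 780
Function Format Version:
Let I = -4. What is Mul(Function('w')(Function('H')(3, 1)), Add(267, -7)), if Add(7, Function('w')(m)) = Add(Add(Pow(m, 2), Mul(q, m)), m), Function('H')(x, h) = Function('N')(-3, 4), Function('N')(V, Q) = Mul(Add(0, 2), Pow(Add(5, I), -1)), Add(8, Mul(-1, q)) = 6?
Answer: 780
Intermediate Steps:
q = 2 (q = Add(8, Mul(-1, 6)) = Add(8, -6) = 2)
Function('N')(V, Q) = 2 (Function('N')(V, Q) = Mul(Add(0, 2), Pow(Add(5, -4), -1)) = Mul(2, Pow(1, -1)) = Mul(2, 1) = 2)
Function('H')(x, h) = 2
Function('w')(m) = Add(-7, Pow(m, 2), Mul(3, m)) (Function('w')(m) = Add(-7, Add(Add(Pow(m, 2), Mul(2, m)), m)) = Add(-7, Add(Pow(m, 2), Mul(3, m))) = Add(-7, Pow(m, 2), Mul(3, m)))
Mul(Function('w')(Function('H')(3, 1)), Add(267, -7)) = Mul(Add(-7, Pow(2, 2), Mul(3, 2)), Add(267, -7)) = Mul(Add(-7, 4, 6), 260) = Mul(3, 260) = 780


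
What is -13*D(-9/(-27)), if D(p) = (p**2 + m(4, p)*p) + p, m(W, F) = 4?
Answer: -208/9 ≈ -23.111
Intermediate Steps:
D(p) = p**2 + 5*p (D(p) = (p**2 + 4*p) + p = p**2 + 5*p)
-13*D(-9/(-27)) = -13*(-9/(-27))*(5 - 9/(-27)) = -13*(-9*(-1/27))*(5 - 9*(-1/27)) = -13*(5 + 1/3)/3 = -13*16/(3*3) = -13*16/9 = -208/9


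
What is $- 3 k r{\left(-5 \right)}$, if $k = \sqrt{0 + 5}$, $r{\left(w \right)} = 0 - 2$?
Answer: $6 \sqrt{5} \approx 13.416$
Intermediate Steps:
$r{\left(w \right)} = -2$
$k = \sqrt{5} \approx 2.2361$
$- 3 k r{\left(-5 \right)} = - 3 \sqrt{5} \left(-2\right) = 6 \sqrt{5}$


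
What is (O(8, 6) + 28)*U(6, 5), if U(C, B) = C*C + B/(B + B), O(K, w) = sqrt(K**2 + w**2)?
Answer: 1387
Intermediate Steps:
U(C, B) = 1/2 + C**2 (U(C, B) = C**2 + B/((2*B)) = C**2 + (1/(2*B))*B = C**2 + 1/2 = 1/2 + C**2)
(O(8, 6) + 28)*U(6, 5) = (sqrt(8**2 + 6**2) + 28)*(1/2 + 6**2) = (sqrt(64 + 36) + 28)*(1/2 + 36) = (sqrt(100) + 28)*(73/2) = (10 + 28)*(73/2) = 38*(73/2) = 1387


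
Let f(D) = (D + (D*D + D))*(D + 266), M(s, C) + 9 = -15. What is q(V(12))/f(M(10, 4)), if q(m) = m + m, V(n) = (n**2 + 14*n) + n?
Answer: 27/5324 ≈ 0.0050714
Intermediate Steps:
V(n) = n**2 + 15*n
M(s, C) = -24 (M(s, C) = -9 - 15 = -24)
q(m) = 2*m
f(D) = (266 + D)*(D**2 + 2*D) (f(D) = (D + (D**2 + D))*(266 + D) = (D + (D + D**2))*(266 + D) = (D**2 + 2*D)*(266 + D) = (266 + D)*(D**2 + 2*D))
q(V(12))/f(M(10, 4)) = (2*(12*(15 + 12)))/((-24*(532 + (-24)**2 + 268*(-24)))) = (2*(12*27))/((-24*(532 + 576 - 6432))) = (2*324)/((-24*(-5324))) = 648/127776 = 648*(1/127776) = 27/5324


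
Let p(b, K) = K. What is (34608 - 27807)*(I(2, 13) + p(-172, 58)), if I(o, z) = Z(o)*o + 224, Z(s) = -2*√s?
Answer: 1917882 - 27204*√2 ≈ 1.8794e+6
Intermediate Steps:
I(o, z) = 224 - 2*o^(3/2) (I(o, z) = (-2*√o)*o + 224 = -2*o^(3/2) + 224 = 224 - 2*o^(3/2))
(34608 - 27807)*(I(2, 13) + p(-172, 58)) = (34608 - 27807)*((224 - 4*√2) + 58) = 6801*((224 - 4*√2) + 58) = 6801*(282 - 4*√2) = 1917882 - 27204*√2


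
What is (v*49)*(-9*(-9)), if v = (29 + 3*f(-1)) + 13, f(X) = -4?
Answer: 119070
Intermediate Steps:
v = 30 (v = (29 + 3*(-4)) + 13 = (29 - 12) + 13 = 17 + 13 = 30)
(v*49)*(-9*(-9)) = (30*49)*(-9*(-9)) = 1470*81 = 119070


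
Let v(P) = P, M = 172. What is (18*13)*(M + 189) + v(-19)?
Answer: 84455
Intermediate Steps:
(18*13)*(M + 189) + v(-19) = (18*13)*(172 + 189) - 19 = 234*361 - 19 = 84474 - 19 = 84455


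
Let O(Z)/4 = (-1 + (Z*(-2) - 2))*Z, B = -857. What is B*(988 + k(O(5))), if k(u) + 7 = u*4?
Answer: 50563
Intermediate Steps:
O(Z) = 4*Z*(-3 - 2*Z) (O(Z) = 4*((-1 + (Z*(-2) - 2))*Z) = 4*((-1 + (-2*Z - 2))*Z) = 4*((-1 + (-2 - 2*Z))*Z) = 4*((-3 - 2*Z)*Z) = 4*(Z*(-3 - 2*Z)) = 4*Z*(-3 - 2*Z))
k(u) = -7 + 4*u (k(u) = -7 + u*4 = -7 + 4*u)
B*(988 + k(O(5))) = -857*(988 + (-7 + 4*(-4*5*(3 + 2*5)))) = -857*(988 + (-7 + 4*(-4*5*(3 + 10)))) = -857*(988 + (-7 + 4*(-4*5*13))) = -857*(988 + (-7 + 4*(-260))) = -857*(988 + (-7 - 1040)) = -857*(988 - 1047) = -857*(-59) = 50563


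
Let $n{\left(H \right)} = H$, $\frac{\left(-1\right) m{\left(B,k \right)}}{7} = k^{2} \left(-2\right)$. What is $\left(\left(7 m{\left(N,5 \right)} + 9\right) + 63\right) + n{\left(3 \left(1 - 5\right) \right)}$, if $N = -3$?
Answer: $2510$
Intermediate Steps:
$m{\left(B,k \right)} = 14 k^{2}$ ($m{\left(B,k \right)} = - 7 k^{2} \left(-2\right) = - 7 \left(- 2 k^{2}\right) = 14 k^{2}$)
$\left(\left(7 m{\left(N,5 \right)} + 9\right) + 63\right) + n{\left(3 \left(1 - 5\right) \right)} = \left(\left(7 \cdot 14 \cdot 5^{2} + 9\right) + 63\right) + 3 \left(1 - 5\right) = \left(\left(7 \cdot 14 \cdot 25 + 9\right) + 63\right) + 3 \left(-4\right) = \left(\left(7 \cdot 350 + 9\right) + 63\right) - 12 = \left(\left(2450 + 9\right) + 63\right) - 12 = \left(2459 + 63\right) - 12 = 2522 - 12 = 2510$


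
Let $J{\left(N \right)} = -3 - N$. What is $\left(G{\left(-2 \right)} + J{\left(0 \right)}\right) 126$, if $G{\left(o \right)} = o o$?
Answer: $126$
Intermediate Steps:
$G{\left(o \right)} = o^{2}$
$\left(G{\left(-2 \right)} + J{\left(0 \right)}\right) 126 = \left(\left(-2\right)^{2} - 3\right) 126 = \left(4 + \left(-3 + 0\right)\right) 126 = \left(4 - 3\right) 126 = 1 \cdot 126 = 126$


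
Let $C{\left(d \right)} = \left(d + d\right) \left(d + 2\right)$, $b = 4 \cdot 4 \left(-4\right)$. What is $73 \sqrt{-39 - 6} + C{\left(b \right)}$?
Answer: $7936 + 219 i \sqrt{5} \approx 7936.0 + 489.7 i$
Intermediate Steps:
$b = -64$ ($b = 16 \left(-4\right) = -64$)
$C{\left(d \right)} = 2 d \left(2 + d\right)$
$73 \sqrt{-39 - 6} + C{\left(b \right)} = 73 \sqrt{-39 - 6} + 2 \left(-64\right) \left(2 - 64\right) = 73 \sqrt{-45} + 2 \left(-64\right) \left(-62\right) = 73 \cdot 3 i \sqrt{5} + 7936 = 219 i \sqrt{5} + 7936 = 7936 + 219 i \sqrt{5}$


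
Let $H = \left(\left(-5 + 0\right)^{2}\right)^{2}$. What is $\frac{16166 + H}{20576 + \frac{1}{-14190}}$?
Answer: $\frac{238264290}{291973439} \approx 0.81605$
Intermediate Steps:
$H = 625$ ($H = \left(\left(-5\right)^{2}\right)^{2} = 25^{2} = 625$)
$\frac{16166 + H}{20576 + \frac{1}{-14190}} = \frac{16166 + 625}{20576 + \frac{1}{-14190}} = \frac{16791}{20576 - \frac{1}{14190}} = \frac{16791}{\frac{291973439}{14190}} = 16791 \cdot \frac{14190}{291973439} = \frac{238264290}{291973439}$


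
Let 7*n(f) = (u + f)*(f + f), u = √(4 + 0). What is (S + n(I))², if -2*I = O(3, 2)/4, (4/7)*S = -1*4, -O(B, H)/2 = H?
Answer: 8649/196 ≈ 44.128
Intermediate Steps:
O(B, H) = -2*H
u = 2 (u = √4 = 2)
S = -7 (S = 7*(-1*4)/4 = (7/4)*(-4) = -7)
I = ½ (I = -(-2*2)/(2*4) = -(-2)/4 = -½*(-1) = ½ ≈ 0.50000)
n(f) = 2*f*(2 + f)/7 (n(f) = ((2 + f)*(f + f))/7 = ((2 + f)*(2*f))/7 = (2*f*(2 + f))/7 = 2*f*(2 + f)/7)
(S + n(I))² = (-7 + (2/7)*(½)*(2 + ½))² = (-7 + (2/7)*(½)*(5/2))² = (-7 + 5/14)² = (-93/14)² = 8649/196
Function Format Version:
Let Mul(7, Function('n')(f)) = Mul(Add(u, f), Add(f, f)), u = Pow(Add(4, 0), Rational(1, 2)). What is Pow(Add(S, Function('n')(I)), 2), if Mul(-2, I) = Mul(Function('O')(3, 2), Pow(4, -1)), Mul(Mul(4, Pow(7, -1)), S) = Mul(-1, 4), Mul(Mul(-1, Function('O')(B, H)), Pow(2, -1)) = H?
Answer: Rational(8649, 196) ≈ 44.128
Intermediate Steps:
Function('O')(B, H) = Mul(-2, H)
u = 2 (u = Pow(4, Rational(1, 2)) = 2)
S = -7 (S = Mul(Rational(7, 4), Mul(-1, 4)) = Mul(Rational(7, 4), -4) = -7)
I = Rational(1, 2) (I = Mul(Rational(-1, 2), Mul(Mul(-2, 2), Pow(4, -1))) = Mul(Rational(-1, 2), Mul(-4, Rational(1, 4))) = Mul(Rational(-1, 2), -1) = Rational(1, 2) ≈ 0.50000)
Function('n')(f) = Mul(Rational(2, 7), f, Add(2, f)) (Function('n')(f) = Mul(Rational(1, 7), Mul(Add(2, f), Add(f, f))) = Mul(Rational(1, 7), Mul(Add(2, f), Mul(2, f))) = Mul(Rational(1, 7), Mul(2, f, Add(2, f))) = Mul(Rational(2, 7), f, Add(2, f)))
Pow(Add(S, Function('n')(I)), 2) = Pow(Add(-7, Mul(Rational(2, 7), Rational(1, 2), Add(2, Rational(1, 2)))), 2) = Pow(Add(-7, Mul(Rational(2, 7), Rational(1, 2), Rational(5, 2))), 2) = Pow(Add(-7, Rational(5, 14)), 2) = Pow(Rational(-93, 14), 2) = Rational(8649, 196)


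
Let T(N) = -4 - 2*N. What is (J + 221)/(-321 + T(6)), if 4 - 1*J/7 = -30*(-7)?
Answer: 1221/337 ≈ 3.6231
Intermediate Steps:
J = -1442 (J = 28 - (-210)*(-7) = 28 - 7*210 = 28 - 1470 = -1442)
(J + 221)/(-321 + T(6)) = (-1442 + 221)/(-321 + (-4 - 2*6)) = -1221/(-321 + (-4 - 12)) = -1221/(-321 - 16) = -1221/(-337) = -1221*(-1/337) = 1221/337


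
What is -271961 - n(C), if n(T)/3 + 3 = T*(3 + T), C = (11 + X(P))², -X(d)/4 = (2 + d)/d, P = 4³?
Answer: -1143109667/4096 ≈ -2.7908e+5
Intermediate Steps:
P = 64
X(d) = -4*(2 + d)/d
C = 3025/64 (C = (11 + (-4 - 8/64))² = (11 + (-4 - 8*1/64))² = (11 + (-4 - ⅛))² = (11 - 33/8)² = (55/8)² = 3025/64 ≈ 47.266)
n(T) = -9 + 3*T*(3 + T) (n(T) = -9 + 3*(T*(3 + T)) = -9 + 3*T*(3 + T))
-271961 - n(C) = -271961 - (-9 + 3*(3025/64)² + 9*(3025/64)) = -271961 - (-9 + 3*(9150625/4096) + 27225/64) = -271961 - (-9 + 27451875/4096 + 27225/64) = -271961 - 1*29157411/4096 = -271961 - 29157411/4096 = -1143109667/4096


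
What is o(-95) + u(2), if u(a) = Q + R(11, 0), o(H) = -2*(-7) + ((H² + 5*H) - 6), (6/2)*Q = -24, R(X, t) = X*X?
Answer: 8671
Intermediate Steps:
R(X, t) = X²
Q = -8 (Q = (⅓)*(-24) = -8)
o(H) = 8 + H² + 5*H (o(H) = 14 + (-6 + H² + 5*H) = 8 + H² + 5*H)
u(a) = 113 (u(a) = -8 + 11² = -8 + 121 = 113)
o(-95) + u(2) = (8 + (-95)² + 5*(-95)) + 113 = (8 + 9025 - 475) + 113 = 8558 + 113 = 8671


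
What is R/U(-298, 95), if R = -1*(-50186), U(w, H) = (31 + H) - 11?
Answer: 2182/5 ≈ 436.40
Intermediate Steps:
U(w, H) = 20 + H
R = 50186
R/U(-298, 95) = 50186/(20 + 95) = 50186/115 = 50186*(1/115) = 2182/5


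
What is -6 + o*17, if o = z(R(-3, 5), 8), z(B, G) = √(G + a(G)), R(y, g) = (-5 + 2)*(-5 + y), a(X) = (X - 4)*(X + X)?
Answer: -6 + 102*√2 ≈ 138.25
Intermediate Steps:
a(X) = 2*X*(-4 + X) (a(X) = (-4 + X)*(2*X) = 2*X*(-4 + X))
R(y, g) = 15 - 3*y (R(y, g) = -3*(-5 + y) = 15 - 3*y)
z(B, G) = √(G + 2*G*(-4 + G))
o = 6*√2 (o = √(8*(-7 + 2*8)) = √(8*(-7 + 16)) = √(8*9) = √72 = 6*√2 ≈ 8.4853)
-6 + o*17 = -6 + (6*√2)*17 = -6 + 102*√2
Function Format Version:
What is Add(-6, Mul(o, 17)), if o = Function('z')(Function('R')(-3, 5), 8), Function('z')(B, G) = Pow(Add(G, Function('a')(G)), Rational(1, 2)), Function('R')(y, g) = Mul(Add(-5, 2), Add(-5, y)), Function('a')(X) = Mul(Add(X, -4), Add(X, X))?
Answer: Add(-6, Mul(102, Pow(2, Rational(1, 2)))) ≈ 138.25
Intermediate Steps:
Function('a')(X) = Mul(2, X, Add(-4, X)) (Function('a')(X) = Mul(Add(-4, X), Mul(2, X)) = Mul(2, X, Add(-4, X)))
Function('R')(y, g) = Add(15, Mul(-3, y)) (Function('R')(y, g) = Mul(-3, Add(-5, y)) = Add(15, Mul(-3, y)))
Function('z')(B, G) = Pow(Add(G, Mul(2, G, Add(-4, G))), Rational(1, 2))
o = Mul(6, Pow(2, Rational(1, 2))) (o = Pow(Mul(8, Add(-7, Mul(2, 8))), Rational(1, 2)) = Pow(Mul(8, Add(-7, 16)), Rational(1, 2)) = Pow(Mul(8, 9), Rational(1, 2)) = Pow(72, Rational(1, 2)) = Mul(6, Pow(2, Rational(1, 2))) ≈ 8.4853)
Add(-6, Mul(o, 17)) = Add(-6, Mul(Mul(6, Pow(2, Rational(1, 2))), 17)) = Add(-6, Mul(102, Pow(2, Rational(1, 2))))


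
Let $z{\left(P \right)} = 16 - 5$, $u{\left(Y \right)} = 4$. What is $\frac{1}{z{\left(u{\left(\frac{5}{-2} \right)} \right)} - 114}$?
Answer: $- \frac{1}{103} \approx -0.0097087$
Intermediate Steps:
$z{\left(P \right)} = 11$
$\frac{1}{z{\left(u{\left(\frac{5}{-2} \right)} \right)} - 114} = \frac{1}{11 - 114} = \frac{1}{-103} = - \frac{1}{103}$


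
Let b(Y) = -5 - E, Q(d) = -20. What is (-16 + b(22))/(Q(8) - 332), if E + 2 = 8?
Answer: 27/352 ≈ 0.076705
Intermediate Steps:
E = 6 (E = -2 + 8 = 6)
b(Y) = -11 (b(Y) = -5 - 1*6 = -5 - 6 = -11)
(-16 + b(22))/(Q(8) - 332) = (-16 - 11)/(-20 - 332) = -27/(-352) = -27*(-1/352) = 27/352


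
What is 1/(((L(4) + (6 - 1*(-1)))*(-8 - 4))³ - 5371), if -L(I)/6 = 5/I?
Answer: -1/5155 ≈ -0.00019399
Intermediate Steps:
L(I) = -30/I
1/(((L(4) + (6 - 1*(-1)))*(-8 - 4))³ - 5371) = 1/(((-30/4 + (6 - 1*(-1)))*(-8 - 4))³ - 5371) = 1/(((-30*¼ + (6 + 1))*(-12))³ - 5371) = 1/(((-15/2 + 7)*(-12))³ - 5371) = 1/((-½*(-12))³ - 5371) = 1/(6³ - 5371) = 1/(216 - 5371) = 1/(-5155) = -1/5155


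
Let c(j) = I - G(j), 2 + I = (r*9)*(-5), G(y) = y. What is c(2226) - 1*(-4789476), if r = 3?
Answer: 4787113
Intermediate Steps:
I = -137 (I = -2 + (3*9)*(-5) = -2 + 27*(-5) = -2 - 135 = -137)
c(j) = -137 - j
c(2226) - 1*(-4789476) = (-137 - 1*2226) - 1*(-4789476) = (-137 - 2226) + 4789476 = -2363 + 4789476 = 4787113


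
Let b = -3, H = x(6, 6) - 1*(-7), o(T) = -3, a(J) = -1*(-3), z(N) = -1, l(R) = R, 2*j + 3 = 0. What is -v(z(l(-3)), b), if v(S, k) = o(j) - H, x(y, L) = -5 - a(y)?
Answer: 2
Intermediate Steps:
j = -3/2 (j = -3/2 + (1/2)*0 = -3/2 + 0 = -3/2 ≈ -1.5000)
a(J) = 3
x(y, L) = -8 (x(y, L) = -5 - 1*3 = -5 - 3 = -8)
H = -1 (H = -8 - 1*(-7) = -8 + 7 = -1)
v(S, k) = -2 (v(S, k) = -3 - 1*(-1) = -3 + 1 = -2)
-v(z(l(-3)), b) = -1*(-2) = 2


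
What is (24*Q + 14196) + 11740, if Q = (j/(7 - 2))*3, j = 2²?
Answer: 129968/5 ≈ 25994.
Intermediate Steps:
j = 4
Q = 12/5 (Q = (4/(7 - 2))*3 = (4/5)*3 = ((⅕)*4)*3 = (⅘)*3 = 12/5 ≈ 2.4000)
(24*Q + 14196) + 11740 = (24*(12/5) + 14196) + 11740 = (288/5 + 14196) + 11740 = 71268/5 + 11740 = 129968/5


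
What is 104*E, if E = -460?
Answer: -47840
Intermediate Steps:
104*E = 104*(-460) = -47840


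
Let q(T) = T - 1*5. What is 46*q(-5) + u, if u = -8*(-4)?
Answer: -428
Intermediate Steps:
u = 32
q(T) = -5 + T (q(T) = T - 5 = -5 + T)
46*q(-5) + u = 46*(-5 - 5) + 32 = 46*(-10) + 32 = -460 + 32 = -428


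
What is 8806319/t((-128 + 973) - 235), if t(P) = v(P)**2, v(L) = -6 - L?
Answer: 8806319/379456 ≈ 23.208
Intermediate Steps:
t(P) = (-6 - P)**2
8806319/t((-128 + 973) - 235) = 8806319/((6 + ((-128 + 973) - 235))**2) = 8806319/((6 + (845 - 235))**2) = 8806319/((6 + 610)**2) = 8806319/(616**2) = 8806319/379456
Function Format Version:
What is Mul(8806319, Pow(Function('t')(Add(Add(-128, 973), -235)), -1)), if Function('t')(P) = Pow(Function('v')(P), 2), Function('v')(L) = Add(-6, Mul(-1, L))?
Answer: Rational(8806319, 379456) ≈ 23.208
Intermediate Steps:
Function('t')(P) = Pow(Add(-6, Mul(-1, P)), 2)
Mul(8806319, Pow(Function('t')(Add(Add(-128, 973), -235)), -1)) = Mul(8806319, Pow(Pow(Add(6, Add(Add(-128, 973), -235)), 2), -1)) = Mul(8806319, Pow(Pow(Add(6, Add(845, -235)), 2), -1)) = Mul(8806319, Pow(Pow(Add(6, 610), 2), -1)) = Mul(8806319, Pow(Pow(616, 2), -1)) = Mul(8806319, Pow(379456, -1)) = Mul(8806319, Rational(1, 379456)) = Rational(8806319, 379456)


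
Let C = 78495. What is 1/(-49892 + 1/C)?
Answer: -78495/3916272539 ≈ -2.0043e-5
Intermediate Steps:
1/(-49892 + 1/C) = 1/(-49892 + 1/78495) = 1/(-3916272539/78495) = -78495/3916272539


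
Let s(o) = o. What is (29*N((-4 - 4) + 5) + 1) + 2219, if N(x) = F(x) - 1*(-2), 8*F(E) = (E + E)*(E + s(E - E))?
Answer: 9373/4 ≈ 2343.3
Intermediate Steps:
F(E) = E**2/4 (F(E) = ((E + E)*(E + (E - E)))/8 = ((2*E)*(E + 0))/8 = ((2*E)*E)/8 = (2*E**2)/8 = E**2/4)
N(x) = 2 + x**2/4 (N(x) = x**2/4 - 1*(-2) = x**2/4 + 2 = 2 + x**2/4)
(29*N((-4 - 4) + 5) + 1) + 2219 = (29*(2 + ((-4 - 4) + 5)**2/4) + 1) + 2219 = (29*(2 + (-8 + 5)**2/4) + 1) + 2219 = (29*(2 + (1/4)*(-3)**2) + 1) + 2219 = (29*(2 + (1/4)*9) + 1) + 2219 = (29*(2 + 9/4) + 1) + 2219 = (29*(17/4) + 1) + 2219 = (493/4 + 1) + 2219 = 497/4 + 2219 = 9373/4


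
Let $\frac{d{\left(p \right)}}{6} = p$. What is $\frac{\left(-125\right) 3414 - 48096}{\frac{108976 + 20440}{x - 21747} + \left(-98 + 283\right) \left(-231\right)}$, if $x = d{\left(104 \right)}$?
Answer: $\frac{10030172058}{902820821} \approx 11.11$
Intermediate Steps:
$d{\left(p \right)} = 6 p$
$x = 624$ ($x = 6 \cdot 104 = 624$)
$\frac{\left(-125\right) 3414 - 48096}{\frac{108976 + 20440}{x - 21747} + \left(-98 + 283\right) \left(-231\right)} = \frac{\left(-125\right) 3414 - 48096}{\frac{108976 + 20440}{624 - 21747} + \left(-98 + 283\right) \left(-231\right)} = \frac{-426750 - 48096}{\frac{129416}{-21123} + 185 \left(-231\right)} = - \frac{474846}{129416 \left(- \frac{1}{21123}\right) - 42735} = - \frac{474846}{- \frac{129416}{21123} - 42735} = - \frac{474846}{- \frac{902820821}{21123}} = \left(-474846\right) \left(- \frac{21123}{902820821}\right) = \frac{10030172058}{902820821}$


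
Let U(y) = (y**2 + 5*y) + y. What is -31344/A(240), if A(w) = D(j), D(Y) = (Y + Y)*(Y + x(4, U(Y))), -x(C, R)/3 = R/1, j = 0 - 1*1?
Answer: 7836/7 ≈ 1119.4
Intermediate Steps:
j = -1 (j = 0 - 1 = -1)
U(y) = y**2 + 6*y
x(C, R) = -3*R (x(C, R) = -3*R/1 = -3*R)
D(Y) = 2*Y*(Y - 3*Y*(6 + Y)) (D(Y) = (Y + Y)*(Y - 3*Y*(6 + Y)) = (2*Y)*(Y - 3*Y*(6 + Y)) = 2*Y*(Y - 3*Y*(6 + Y)))
A(w) = -28 (A(w) = (-1)**2*(-34 - 6*(-1)) = 1*(-34 + 6) = 1*(-28) = -28)
-31344/A(240) = -31344/(-28) = -31344*(-1/28) = 7836/7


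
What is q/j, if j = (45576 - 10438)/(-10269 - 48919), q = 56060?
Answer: -1659039640/17569 ≈ -94430.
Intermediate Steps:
j = -17569/29594 (j = 35138/(-59188) = 35138*(-1/59188) = -17569/29594 ≈ -0.59367)
q/j = 56060/(-17569/29594) = 56060*(-29594/17569) = -1659039640/17569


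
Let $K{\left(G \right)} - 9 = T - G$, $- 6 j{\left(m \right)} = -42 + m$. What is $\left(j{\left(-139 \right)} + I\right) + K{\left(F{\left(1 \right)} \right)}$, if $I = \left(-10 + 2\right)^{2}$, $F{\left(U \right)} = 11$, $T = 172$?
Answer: $\frac{1585}{6} \approx 264.17$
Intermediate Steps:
$j{\left(m \right)} = 7 - \frac{m}{6}$ ($j{\left(m \right)} = - \frac{-42 + m}{6} = 7 - \frac{m}{6}$)
$I = 64$ ($I = \left(-8\right)^{2} = 64$)
$K{\left(G \right)} = 181 - G$ ($K{\left(G \right)} = 9 - \left(-172 + G\right) = 181 - G$)
$\left(j{\left(-139 \right)} + I\right) + K{\left(F{\left(1 \right)} \right)} = \left(\left(7 - - \frac{139}{6}\right) + 64\right) + \left(181 - 11\right) = \left(\left(7 + \frac{139}{6}\right) + 64\right) + \left(181 - 11\right) = \left(\frac{181}{6} + 64\right) + 170 = \frac{565}{6} + 170 = \frac{1585}{6}$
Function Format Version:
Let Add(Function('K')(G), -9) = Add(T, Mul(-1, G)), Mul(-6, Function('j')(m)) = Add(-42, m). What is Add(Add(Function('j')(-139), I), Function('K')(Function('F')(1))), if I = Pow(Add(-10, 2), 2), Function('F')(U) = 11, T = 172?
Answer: Rational(1585, 6) ≈ 264.17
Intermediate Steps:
Function('j')(m) = Add(7, Mul(Rational(-1, 6), m)) (Function('j')(m) = Mul(Rational(-1, 6), Add(-42, m)) = Add(7, Mul(Rational(-1, 6), m)))
I = 64 (I = Pow(-8, 2) = 64)
Function('K')(G) = Add(181, Mul(-1, G)) (Function('K')(G) = Add(9, Add(172, Mul(-1, G))) = Add(181, Mul(-1, G)))
Add(Add(Function('j')(-139), I), Function('K')(Function('F')(1))) = Add(Add(Add(7, Mul(Rational(-1, 6), -139)), 64), Add(181, Mul(-1, 11))) = Add(Add(Add(7, Rational(139, 6)), 64), Add(181, -11)) = Add(Add(Rational(181, 6), 64), 170) = Add(Rational(565, 6), 170) = Rational(1585, 6)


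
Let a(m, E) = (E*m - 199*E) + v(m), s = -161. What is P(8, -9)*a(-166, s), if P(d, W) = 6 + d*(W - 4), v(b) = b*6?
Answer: -5661362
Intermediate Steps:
v(b) = 6*b
P(d, W) = 6 + d*(-4 + W)
a(m, E) = -199*E + 6*m + E*m (a(m, E) = (E*m - 199*E) + 6*m = (-199*E + E*m) + 6*m = -199*E + 6*m + E*m)
P(8, -9)*a(-166, s) = (6 - 4*8 - 9*8)*(-199*(-161) + 6*(-166) - 161*(-166)) = (6 - 32 - 72)*(32039 - 996 + 26726) = -98*57769 = -5661362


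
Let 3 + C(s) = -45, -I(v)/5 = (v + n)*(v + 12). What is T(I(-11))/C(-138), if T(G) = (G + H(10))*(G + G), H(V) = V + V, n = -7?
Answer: -825/2 ≈ -412.50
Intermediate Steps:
I(v) = -5*(-7 + v)*(12 + v) (I(v) = -5*(v - 7)*(v + 12) = -5*(-7 + v)*(12 + v))
C(s) = -48 (C(s) = -3 - 45 = -48)
H(V) = 2*V
T(G) = 2*G*(20 + G) (T(G) = (G + 2*10)*(G + G) = (G + 20)*(2*G) = (20 + G)*(2*G) = 2*G*(20 + G))
T(I(-11))/C(-138) = (2*(420 - 25*(-11) - 5*(-11)**2)*(20 + (420 - 25*(-11) - 5*(-11)**2)))/(-48) = (2*(420 + 275 - 5*121)*(20 + (420 + 275 - 5*121)))*(-1/48) = (2*(420 + 275 - 605)*(20 + (420 + 275 - 605)))*(-1/48) = (2*90*(20 + 90))*(-1/48) = (2*90*110)*(-1/48) = 19800*(-1/48) = -825/2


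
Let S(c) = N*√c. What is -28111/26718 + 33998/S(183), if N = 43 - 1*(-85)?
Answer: -28111/26718 + 16999*√183/11712 ≈ 18.582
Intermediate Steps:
N = 128 (N = 43 + 85 = 128)
S(c) = 128*√c
-28111/26718 + 33998/S(183) = -28111/26718 + 33998/((128*√183)) = -28111*1/26718 + 33998*(√183/23424) = -28111/26718 + 16999*√183/11712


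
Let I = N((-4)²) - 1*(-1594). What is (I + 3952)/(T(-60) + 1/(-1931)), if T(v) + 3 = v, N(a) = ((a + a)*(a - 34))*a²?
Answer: 137014105/60827 ≈ 2252.5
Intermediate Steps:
N(a) = 2*a³*(-34 + a) (N(a) = ((2*a)*(-34 + a))*a² = (2*a*(-34 + a))*a² = 2*a³*(-34 + a))
T(v) = -3 + v
I = -145862 (I = 2*((-4)²)³*(-34 + (-4)²) - 1*(-1594) = 2*16³*(-34 + 16) + 1594 = 2*4096*(-18) + 1594 = -147456 + 1594 = -145862)
(I + 3952)/(T(-60) + 1/(-1931)) = (-145862 + 3952)/((-3 - 60) + 1/(-1931)) = -141910/(-63 - 1/1931) = -141910/(-121654/1931) = -141910*(-1931/121654) = 137014105/60827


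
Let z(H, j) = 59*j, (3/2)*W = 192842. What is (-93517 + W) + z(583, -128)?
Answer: 82477/3 ≈ 27492.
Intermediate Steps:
W = 385684/3 (W = (⅔)*192842 = 385684/3 ≈ 1.2856e+5)
(-93517 + W) + z(583, -128) = (-93517 + 385684/3) + 59*(-128) = 105133/3 - 7552 = 82477/3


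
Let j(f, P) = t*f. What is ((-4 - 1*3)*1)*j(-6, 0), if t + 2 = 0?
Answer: -84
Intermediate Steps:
t = -2 (t = -2 + 0 = -2)
j(f, P) = -2*f
((-4 - 1*3)*1)*j(-6, 0) = ((-4 - 1*3)*1)*(-2*(-6)) = ((-4 - 3)*1)*12 = -7*1*12 = -7*12 = -84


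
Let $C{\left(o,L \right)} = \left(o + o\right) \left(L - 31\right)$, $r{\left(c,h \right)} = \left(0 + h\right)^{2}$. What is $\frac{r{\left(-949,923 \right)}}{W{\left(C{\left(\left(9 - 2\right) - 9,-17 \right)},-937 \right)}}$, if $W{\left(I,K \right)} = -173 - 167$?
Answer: $- \frac{851929}{340} \approx -2505.7$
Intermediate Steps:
$r{\left(c,h \right)} = h^{2}$
$C{\left(o,L \right)} = 2 o \left(-31 + L\right)$
$W{\left(I,K \right)} = -340$
$\frac{r{\left(-949,923 \right)}}{W{\left(C{\left(\left(9 - 2\right) - 9,-17 \right)},-937 \right)}} = \frac{923^{2}}{-340} = 851929 \left(- \frac{1}{340}\right) = - \frac{851929}{340}$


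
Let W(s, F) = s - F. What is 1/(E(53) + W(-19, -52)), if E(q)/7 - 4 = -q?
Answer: -1/310 ≈ -0.0032258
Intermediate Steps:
E(q) = 28 - 7*q (E(q) = 28 + 7*(-q) = 28 - 7*q)
1/(E(53) + W(-19, -52)) = 1/((28 - 7*53) + (-19 - 1*(-52))) = 1/((28 - 371) + (-19 + 52)) = 1/(-343 + 33) = 1/(-310) = -1/310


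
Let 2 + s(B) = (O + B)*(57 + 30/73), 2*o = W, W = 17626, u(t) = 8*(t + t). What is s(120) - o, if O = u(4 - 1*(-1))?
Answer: 194705/73 ≈ 2667.2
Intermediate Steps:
u(t) = 16*t (u(t) = 8*(2*t) = 16*t)
O = 80 (O = 16*(4 - 1*(-1)) = 16*(4 + 1) = 16*5 = 80)
o = 8813 (o = (1/2)*17626 = 8813)
s(B) = 335134/73 + 4191*B/73 (s(B) = -2 + (80 + B)*(57 + 30/73) = -2 + (80 + B)*(4191/73) = -2 + (335280/73 + 4191*B/73) = 335134/73 + 4191*B/73)
s(120) - o = (335134/73 + (4191/73)*120) - 1*8813 = (335134/73 + 502920/73) - 8813 = 838054/73 - 8813 = 194705/73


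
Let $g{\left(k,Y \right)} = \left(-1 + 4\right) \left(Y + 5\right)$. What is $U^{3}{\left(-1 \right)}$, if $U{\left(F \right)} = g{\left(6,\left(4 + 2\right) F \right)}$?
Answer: $-27$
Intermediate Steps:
$g{\left(k,Y \right)} = 15 + 3 Y$ ($g{\left(k,Y \right)} = 3 \left(5 + Y\right) = 15 + 3 Y$)
$U{\left(F \right)} = 15 + 18 F$ ($U{\left(F \right)} = 15 + 3 \left(4 + 2\right) F = 15 + 3 \cdot 6 F = 15 + 18 F$)
$U^{3}{\left(-1 \right)} = \left(15 + 18 \left(-1\right)\right)^{3} = \left(15 - 18\right)^{3} = \left(-3\right)^{3} = -27$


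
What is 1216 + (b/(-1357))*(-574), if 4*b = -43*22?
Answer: 1514361/1357 ≈ 1116.0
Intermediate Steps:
b = -473/2 (b = (-43*22)/4 = (1/4)*(-946) = -473/2 ≈ -236.50)
1216 + (b/(-1357))*(-574) = 1216 - 473/2/(-1357)*(-574) = 1216 - 473/2*(-1/1357)*(-574) = 1216 + (473/2714)*(-574) = 1216 - 135751/1357 = 1514361/1357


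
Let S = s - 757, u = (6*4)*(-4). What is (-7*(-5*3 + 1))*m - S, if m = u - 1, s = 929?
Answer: -9678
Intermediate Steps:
u = -96 (u = 24*(-4) = -96)
m = -97 (m = -96 - 1 = -97)
S = 172 (S = 929 - 757 = 172)
(-7*(-5*3 + 1))*m - S = -7*(-5*3 + 1)*(-97) - 1*172 = -7*(-15 + 1)*(-97) - 172 = -7*(-14)*(-97) - 172 = 98*(-97) - 172 = -9506 - 172 = -9678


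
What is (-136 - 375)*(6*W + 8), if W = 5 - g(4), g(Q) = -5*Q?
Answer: -80738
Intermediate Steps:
W = 25 (W = 5 - (-5)*4 = 5 - 1*(-20) = 5 + 20 = 25)
(-136 - 375)*(6*W + 8) = (-136 - 375)*(6*25 + 8) = -511*(150 + 8) = -511*158 = -80738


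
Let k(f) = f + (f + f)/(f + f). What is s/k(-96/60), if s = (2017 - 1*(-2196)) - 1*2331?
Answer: -9410/3 ≈ -3136.7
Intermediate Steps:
s = 1882 (s = (2017 + 2196) - 2331 = 4213 - 2331 = 1882)
k(f) = 1 + f (k(f) = f + (2*f)/((2*f)) = f + (2*f)*(1/(2*f)) = f + 1 = 1 + f)
s/k(-96/60) = 1882/(1 - 96/60) = 1882/(1 - 96*1/60) = 1882/(1 - 8/5) = 1882/(-⅗) = 1882*(-5/3) = -9410/3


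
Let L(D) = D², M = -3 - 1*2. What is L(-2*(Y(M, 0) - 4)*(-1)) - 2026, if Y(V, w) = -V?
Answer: -2022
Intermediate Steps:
M = -5 (M = -3 - 2 = -5)
L(-2*(Y(M, 0) - 4)*(-1)) - 2026 = (-2*(-1*(-5) - 4)*(-1))² - 2026 = (-2*(5 - 4)*(-1))² - 2026 = (-2*1*(-1))² - 2026 = (-2*(-1))² - 2026 = 2² - 2026 = 4 - 2026 = -2022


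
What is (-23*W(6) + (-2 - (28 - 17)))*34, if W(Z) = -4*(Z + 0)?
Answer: 18326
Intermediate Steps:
W(Z) = -4*Z
(-23*W(6) + (-2 - (28 - 17)))*34 = (-(-92)*6 + (-2 - (28 - 17)))*34 = (-23*(-24) + (-2 - 1*11))*34 = (552 + (-2 - 11))*34 = (552 - 13)*34 = 539*34 = 18326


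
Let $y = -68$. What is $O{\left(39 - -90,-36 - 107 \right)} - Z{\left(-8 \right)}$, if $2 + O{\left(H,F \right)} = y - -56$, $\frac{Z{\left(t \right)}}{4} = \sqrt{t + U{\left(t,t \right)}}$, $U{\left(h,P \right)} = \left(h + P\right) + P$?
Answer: $-14 - 16 i \sqrt{2} \approx -14.0 - 22.627 i$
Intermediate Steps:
$U{\left(h,P \right)} = h + 2 P$ ($U{\left(h,P \right)} = \left(P + h\right) + P = h + 2 P$)
$Z{\left(t \right)} = 8 \sqrt{t}$ ($Z{\left(t \right)} = 4 \sqrt{t + \left(t + 2 t\right)} = 4 \sqrt{t + 3 t} = 4 \sqrt{4 t} = 4 \cdot 2 \sqrt{t} = 8 \sqrt{t}$)
$O{\left(H,F \right)} = -14$ ($O{\left(H,F \right)} = -2 - 12 = -14$)
$O{\left(39 - -90,-36 - 107 \right)} - Z{\left(-8 \right)} = -14 - 8 \sqrt{-8} = -14 - 8 \cdot 2 i \sqrt{2} = -14 - 16 i \sqrt{2}$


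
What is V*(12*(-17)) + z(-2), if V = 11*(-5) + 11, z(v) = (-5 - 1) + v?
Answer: 8968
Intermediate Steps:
z(v) = -6 + v
V = -44 (V = -55 + 11 = -44)
V*(12*(-17)) + z(-2) = -528*(-17) + (-6 - 2) = -44*(-204) - 8 = 8976 - 8 = 8968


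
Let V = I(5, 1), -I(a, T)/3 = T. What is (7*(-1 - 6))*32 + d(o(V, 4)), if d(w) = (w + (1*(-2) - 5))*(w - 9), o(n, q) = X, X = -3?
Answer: -1448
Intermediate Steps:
I(a, T) = -3*T
V = -3 (V = -3*1 = -3)
o(n, q) = -3
d(w) = (-9 + w)*(-7 + w) (d(w) = (w + (-2 - 5))*(-9 + w) = (w - 7)*(-9 + w) = (-7 + w)*(-9 + w) = (-9 + w)*(-7 + w))
(7*(-1 - 6))*32 + d(o(V, 4)) = (7*(-1 - 6))*32 + (63 + (-3)**2 - 16*(-3)) = (7*(-7))*32 + (63 + 9 + 48) = -49*32 + 120 = -1568 + 120 = -1448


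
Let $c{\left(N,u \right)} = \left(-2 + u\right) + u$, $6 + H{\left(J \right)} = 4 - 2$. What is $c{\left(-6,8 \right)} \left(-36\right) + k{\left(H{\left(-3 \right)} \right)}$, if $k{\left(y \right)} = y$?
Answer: $-508$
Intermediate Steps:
$H{\left(J \right)} = -4$ ($H{\left(J \right)} = -6 + \left(4 - 2\right) = -6 + 2 = -4$)
$c{\left(N,u \right)} = -2 + 2 u$
$c{\left(-6,8 \right)} \left(-36\right) + k{\left(H{\left(-3 \right)} \right)} = \left(-2 + 2 \cdot 8\right) \left(-36\right) - 4 = \left(-2 + 16\right) \left(-36\right) - 4 = 14 \left(-36\right) - 4 = -504 - 4 = -508$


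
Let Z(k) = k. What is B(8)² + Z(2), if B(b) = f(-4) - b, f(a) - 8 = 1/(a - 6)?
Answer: 201/100 ≈ 2.0100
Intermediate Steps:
f(a) = 8 + 1/(-6 + a) (f(a) = 8 + 1/(a - 6) = 8 + 1/(-6 + a))
B(b) = 79/10 - b (B(b) = (-47 + 8*(-4))/(-6 - 4) - b = (-47 - 32)/(-10) - b = -⅒*(-79) - b = 79/10 - b)
B(8)² + Z(2) = (79/10 - 1*8)² + 2 = (79/10 - 8)² + 2 = (-⅒)² + 2 = 1/100 + 2 = 201/100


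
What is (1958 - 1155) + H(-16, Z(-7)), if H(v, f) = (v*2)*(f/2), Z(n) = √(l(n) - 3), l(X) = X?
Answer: 803 - 16*I*√10 ≈ 803.0 - 50.596*I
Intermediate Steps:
Z(n) = √(-3 + n) (Z(n) = √(n - 3) = √(-3 + n))
H(v, f) = f*v (H(v, f) = (2*v)*(f*(½)) = (2*v)*(f/2) = f*v)
(1958 - 1155) + H(-16, Z(-7)) = (1958 - 1155) + √(-3 - 7)*(-16) = 803 + √(-10)*(-16) = 803 + (I*√10)*(-16) = 803 - 16*I*√10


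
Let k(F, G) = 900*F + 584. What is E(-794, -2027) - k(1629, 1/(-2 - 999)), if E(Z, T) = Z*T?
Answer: 142754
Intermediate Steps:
E(Z, T) = T*Z
k(F, G) = 584 + 900*F
E(-794, -2027) - k(1629, 1/(-2 - 999)) = -2027*(-794) - (584 + 900*1629) = 1609438 - (584 + 1466100) = 1609438 - 1*1466684 = 1609438 - 1466684 = 142754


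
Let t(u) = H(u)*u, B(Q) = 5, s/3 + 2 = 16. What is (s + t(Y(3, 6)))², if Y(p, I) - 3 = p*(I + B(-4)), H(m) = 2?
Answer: 12996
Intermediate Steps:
s = 42 (s = -6 + 3*16 = -6 + 48 = 42)
Y(p, I) = 3 + p*(5 + I) (Y(p, I) = 3 + p*(I + 5) = 3 + p*(5 + I))
t(u) = 2*u
(s + t(Y(3, 6)))² = (42 + 2*(3 + 5*3 + 6*3))² = (42 + 2*(3 + 15 + 18))² = (42 + 2*36)² = (42 + 72)² = 114² = 12996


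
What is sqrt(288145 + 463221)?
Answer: 7*sqrt(15334) ≈ 866.81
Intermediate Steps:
sqrt(288145 + 463221) = sqrt(751366) = 7*sqrt(15334)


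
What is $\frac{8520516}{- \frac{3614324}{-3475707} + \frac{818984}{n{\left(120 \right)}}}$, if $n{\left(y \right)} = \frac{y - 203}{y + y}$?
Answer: $- \frac{614507454924849}{170792830304057} \approx -3.598$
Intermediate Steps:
$n{\left(y \right)} = \frac{-203 + y}{2 y}$
$\frac{8520516}{- \frac{3614324}{-3475707} + \frac{818984}{n{\left(120 \right)}}} = \frac{8520516}{- \frac{3614324}{-3475707} + \frac{818984}{\frac{1}{2} \cdot \frac{1}{120} \left(-203 + 120\right)}} = \frac{8520516}{\left(-3614324\right) \left(- \frac{1}{3475707}\right) + \frac{818984}{\frac{1}{2} \cdot \frac{1}{120} \left(-83\right)}} = \frac{8520516}{\frac{3614324}{3475707} + \frac{818984}{- \frac{83}{240}}} = \frac{8520516}{\frac{3614324}{3475707} + 818984 \left(- \frac{240}{83}\right)} = \frac{8520516}{\frac{3614324}{3475707} - \frac{196556160}{83}} = \frac{8520516}{- \frac{683171321216228}{288483681}} = 8520516 \left(- \frac{288483681}{683171321216228}\right) = - \frac{614507454924849}{170792830304057}$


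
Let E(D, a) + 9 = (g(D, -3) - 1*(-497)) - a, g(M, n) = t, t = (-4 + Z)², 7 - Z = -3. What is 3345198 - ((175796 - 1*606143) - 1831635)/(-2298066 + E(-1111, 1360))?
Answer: 3845140055307/1149451 ≈ 3.3452e+6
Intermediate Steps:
Z = 10 (Z = 7 - 1*(-3) = 7 + 3 = 10)
t = 36 (t = (-4 + 10)² = 6² = 36)
g(M, n) = 36
E(D, a) = 524 - a (E(D, a) = -9 + ((36 - 1*(-497)) - a) = -9 + ((36 + 497) - a) = -9 + (533 - a) = 524 - a)
3345198 - ((175796 - 1*606143) - 1831635)/(-2298066 + E(-1111, 1360)) = 3345198 - ((175796 - 1*606143) - 1831635)/(-2298066 + (524 - 1*1360)) = 3345198 - ((175796 - 606143) - 1831635)/(-2298066 + (524 - 1360)) = 3345198 - (-430347 - 1831635)/(-2298066 - 836) = 3345198 - (-2261982)/(-2298902) = 3345198 - (-2261982)*(-1)/2298902 = 3345198 - 1*1130991/1149451 = 3345198 - 1130991/1149451 = 3845140055307/1149451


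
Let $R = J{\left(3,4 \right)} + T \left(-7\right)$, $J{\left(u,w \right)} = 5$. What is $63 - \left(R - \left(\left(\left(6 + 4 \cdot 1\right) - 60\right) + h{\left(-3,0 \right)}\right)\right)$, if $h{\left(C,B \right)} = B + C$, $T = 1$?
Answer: $12$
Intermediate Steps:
$R = -2$ ($R = 5 + 1 \left(-7\right) = 5 - 7 = -2$)
$63 - \left(R - \left(\left(\left(6 + 4 \cdot 1\right) - 60\right) + h{\left(-3,0 \right)}\right)\right) = 63 - \left(-2 - \left(\left(\left(6 + 4 \cdot 1\right) - 60\right) + \left(0 - 3\right)\right)\right) = 63 - \left(-2 - \left(\left(\left(6 + 4\right) - 60\right) - 3\right)\right) = 63 - \left(-2 - \left(\left(10 - 60\right) - 3\right)\right) = 63 - \left(-2 - \left(-50 - 3\right)\right) = 63 - \left(-2 - -53\right) = 63 - \left(-2 + 53\right) = 63 - 51 = 12$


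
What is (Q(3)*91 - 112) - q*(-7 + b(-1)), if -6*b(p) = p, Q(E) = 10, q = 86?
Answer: 4157/3 ≈ 1385.7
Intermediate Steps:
b(p) = -p/6
(Q(3)*91 - 112) - q*(-7 + b(-1)) = (10*91 - 112) - 86*(-7 - ⅙*(-1)) = (910 - 112) - 86*(-7 + ⅙) = 798 - 86*(-41)/6 = 798 - 1*(-1763/3) = 798 + 1763/3 = 4157/3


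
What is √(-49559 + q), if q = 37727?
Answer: 2*I*√2958 ≈ 108.78*I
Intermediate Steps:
√(-49559 + q) = √(-49559 + 37727) = √(-11832) = 2*I*√2958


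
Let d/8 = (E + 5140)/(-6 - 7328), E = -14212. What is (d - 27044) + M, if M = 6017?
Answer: -77069721/3667 ≈ -21017.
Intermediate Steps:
d = 36288/3667 (d = 8*((-14212 + 5140)/(-6 - 7328)) = 8*(-9072/(-7334)) = 8*(-9072*(-1/7334)) = 8*(4536/3667) = 36288/3667 ≈ 9.8958)
(d - 27044) + M = (36288/3667 - 27044) + 6017 = -99134060/3667 + 6017 = -77069721/3667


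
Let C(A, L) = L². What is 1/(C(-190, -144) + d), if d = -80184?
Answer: -1/59448 ≈ -1.6821e-5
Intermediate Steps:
1/(C(-190, -144) + d) = 1/((-144)² - 80184) = 1/(20736 - 80184) = 1/(-59448) = -1/59448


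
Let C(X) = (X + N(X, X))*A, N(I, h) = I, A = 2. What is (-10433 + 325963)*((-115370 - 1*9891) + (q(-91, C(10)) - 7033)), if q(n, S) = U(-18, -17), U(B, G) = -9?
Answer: -41745565590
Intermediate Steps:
C(X) = 4*X (C(X) = (X + X)*2 = (2*X)*2 = 4*X)
q(n, S) = -9
(-10433 + 325963)*((-115370 - 1*9891) + (q(-91, C(10)) - 7033)) = (-10433 + 325963)*((-115370 - 1*9891) + (-9 - 7033)) = 315530*((-115370 - 9891) - 7042) = 315530*(-125261 - 7042) = 315530*(-132303) = -41745565590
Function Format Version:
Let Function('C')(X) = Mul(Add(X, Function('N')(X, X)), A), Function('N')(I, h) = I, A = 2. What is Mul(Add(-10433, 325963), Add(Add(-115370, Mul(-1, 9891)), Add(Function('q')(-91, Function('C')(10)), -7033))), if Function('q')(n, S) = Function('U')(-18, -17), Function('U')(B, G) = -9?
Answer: -41745565590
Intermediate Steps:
Function('C')(X) = Mul(4, X) (Function('C')(X) = Mul(Add(X, X), 2) = Mul(Mul(2, X), 2) = Mul(4, X))
Function('q')(n, S) = -9
Mul(Add(-10433, 325963), Add(Add(-115370, Mul(-1, 9891)), Add(Function('q')(-91, Function('C')(10)), -7033))) = Mul(Add(-10433, 325963), Add(Add(-115370, Mul(-1, 9891)), Add(-9, -7033))) = Mul(315530, Add(Add(-115370, -9891), -7042)) = Mul(315530, Add(-125261, -7042)) = Mul(315530, -132303) = -41745565590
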